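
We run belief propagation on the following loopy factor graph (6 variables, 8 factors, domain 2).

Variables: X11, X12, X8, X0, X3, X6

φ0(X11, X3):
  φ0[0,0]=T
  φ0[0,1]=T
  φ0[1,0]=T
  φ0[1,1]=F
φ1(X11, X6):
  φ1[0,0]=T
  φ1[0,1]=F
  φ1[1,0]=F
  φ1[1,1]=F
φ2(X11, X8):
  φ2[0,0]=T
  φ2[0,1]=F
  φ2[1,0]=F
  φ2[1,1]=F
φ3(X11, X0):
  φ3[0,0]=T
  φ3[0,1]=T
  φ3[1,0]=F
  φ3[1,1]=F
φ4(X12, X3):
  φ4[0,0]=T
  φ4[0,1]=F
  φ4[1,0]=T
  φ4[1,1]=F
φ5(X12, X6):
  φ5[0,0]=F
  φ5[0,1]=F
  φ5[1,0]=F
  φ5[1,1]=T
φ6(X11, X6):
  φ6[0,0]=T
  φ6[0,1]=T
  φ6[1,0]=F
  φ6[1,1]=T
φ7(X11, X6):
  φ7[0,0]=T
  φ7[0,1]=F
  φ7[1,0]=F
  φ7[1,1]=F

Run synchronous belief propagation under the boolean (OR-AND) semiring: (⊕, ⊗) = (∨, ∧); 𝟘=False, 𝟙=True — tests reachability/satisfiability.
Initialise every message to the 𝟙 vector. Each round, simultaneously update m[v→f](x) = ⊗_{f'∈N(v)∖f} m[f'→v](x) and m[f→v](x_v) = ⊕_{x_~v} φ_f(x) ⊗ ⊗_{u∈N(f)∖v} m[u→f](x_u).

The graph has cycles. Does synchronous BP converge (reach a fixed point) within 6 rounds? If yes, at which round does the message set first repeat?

init: all messages = 𝟙 over 2 values
r1 m[φ0→X11] = [T, T]
r1 m[φ0→X3] = [T, T]
r1 m[φ1→X11] = [T, F]
r1 m[φ1→X6] = [T, F]
r1 m[φ2→X11] = [T, F]
r1 m[φ2→X8] = [T, F]
r1 m[φ3→X11] = [T, F]
r1 m[φ3→X0] = [T, T]
r1 m[φ4→X12] = [T, T]
r1 m[φ4→X3] = [T, F]
r1 m[φ5→X12] = [F, T]
r1 m[φ5→X6] = [F, T]
r1 m[φ6→X11] = [T, T]
r1 m[φ6→X6] = [T, T]
r1 m[φ7→X11] = [T, F]
r1 m[φ7→X6] = [T, F]
r1 m[X11→φ0] = [T, T]
r1 m[X11→φ1] = [T, T]
r1 m[X11→φ2] = [T, T]
r1 m[X11→φ3] = [T, T]
r1 m[X11→φ6] = [T, T]
r1 m[X11→φ7] = [T, T]
r1 m[X12→φ4] = [T, T]
r1 m[X12→φ5] = [T, T]
r1 m[X8→φ2] = [T, T]
r1 m[X0→φ3] = [T, T]
r1 m[X3→φ0] = [T, T]
r1 m[X3→φ4] = [T, T]
r1 m[X6→φ1] = [T, T]
r1 m[X6→φ5] = [T, T]
r1 m[X6→φ6] = [T, T]
r1 m[X6→φ7] = [T, T]
r2 m[φ0→X11] = [T, T]
r2 m[φ0→X3] = [T, T]
r2 m[φ1→X11] = [T, F]
r2 m[φ1→X6] = [T, F]
r2 m[φ2→X11] = [T, F]
r2 m[φ2→X8] = [T, F]
r2 m[φ3→X11] = [T, F]
r2 m[φ3→X0] = [T, T]
r2 m[φ4→X12] = [T, T]
r2 m[φ4→X3] = [T, F]
r2 m[φ5→X12] = [F, T]
r2 m[φ5→X6] = [F, T]
r2 m[φ6→X11] = [T, T]
r2 m[φ6→X6] = [T, T]
r2 m[φ7→X11] = [T, F]
r2 m[φ7→X6] = [T, F]
r2 m[X11→φ0] = [T, F]
r2 m[X11→φ1] = [T, F]
r2 m[X11→φ2] = [T, F]
r2 m[X11→φ3] = [T, F]
r2 m[X11→φ6] = [T, F]
r2 m[X11→φ7] = [T, F]
r2 m[X12→φ4] = [F, T]
r2 m[X12→φ5] = [T, T]
r2 m[X8→φ2] = [T, T]
r2 m[X0→φ3] = [T, T]
r2 m[X3→φ0] = [T, F]
r2 m[X3→φ4] = [T, T]
r2 m[X6→φ1] = [F, F]
r2 m[X6→φ5] = [T, F]
r2 m[X6→φ6] = [F, F]
r2 m[X6→φ7] = [F, F]
r3 m[φ0→X11] = [T, T]
r3 m[φ0→X3] = [T, T]
r3 m[φ1→X11] = [F, F]
r3 m[φ1→X6] = [T, F]
r3 m[φ2→X11] = [T, F]
r3 m[φ2→X8] = [T, F]
r3 m[φ3→X11] = [T, F]
r3 m[φ3→X0] = [T, T]
r3 m[φ4→X12] = [T, T]
r3 m[φ4→X3] = [T, F]
r3 m[φ5→X12] = [F, F]
r3 m[φ5→X6] = [F, T]
r3 m[φ6→X11] = [F, F]
r3 m[φ6→X6] = [T, T]
r3 m[φ7→X11] = [F, F]
r3 m[φ7→X6] = [T, F]
r3 m[X11→φ0] = [T, F]
r3 m[X11→φ1] = [T, F]
r3 m[X11→φ2] = [T, F]
r3 m[X11→φ3] = [T, F]
r3 m[X11→φ6] = [T, F]
r3 m[X11→φ7] = [T, F]
r3 m[X12→φ4] = [F, T]
r3 m[X12→φ5] = [T, T]
r3 m[X8→φ2] = [T, T]
r3 m[X0→φ3] = [T, T]
r3 m[X3→φ0] = [T, F]
r3 m[X3→φ4] = [T, T]
r3 m[X6→φ1] = [F, F]
r3 m[X6→φ5] = [T, F]
r3 m[X6→φ6] = [F, F]
r3 m[X6→φ7] = [F, F]
r4 m[φ0→X11] = [T, T]
r4 m[φ0→X3] = [T, T]
r4 m[φ1→X11] = [F, F]
r4 m[φ1→X6] = [T, F]
r4 m[φ2→X11] = [T, F]
r4 m[φ2→X8] = [T, F]
r4 m[φ3→X11] = [T, F]
r4 m[φ3→X0] = [T, T]
r4 m[φ4→X12] = [T, T]
r4 m[φ4→X3] = [T, F]
r4 m[φ5→X12] = [F, F]
r4 m[φ5→X6] = [F, T]
r4 m[φ6→X11] = [F, F]
r4 m[φ6→X6] = [T, T]
r4 m[φ7→X11] = [F, F]
r4 m[φ7→X6] = [T, F]
r4 m[X11→φ0] = [F, F]
r4 m[X11→φ1] = [F, F]
r4 m[X11→φ2] = [F, F]
r4 m[X11→φ3] = [F, F]
r4 m[X11→φ6] = [F, F]
r4 m[X11→φ7] = [F, F]
r4 m[X12→φ4] = [F, F]
r4 m[X12→φ5] = [T, T]
r4 m[X8→φ2] = [T, T]
r4 m[X0→φ3] = [T, T]
r4 m[X3→φ0] = [T, F]
r4 m[X3→φ4] = [T, T]
r4 m[X6→φ1] = [F, F]
r4 m[X6→φ5] = [T, F]
r4 m[X6→φ6] = [F, F]
r4 m[X6→φ7] = [F, F]
r5 m[φ0→X11] = [T, T]
r5 m[φ0→X3] = [F, F]
r5 m[φ1→X11] = [F, F]
r5 m[φ1→X6] = [F, F]
r5 m[φ2→X11] = [T, F]
r5 m[φ2→X8] = [F, F]
r5 m[φ3→X11] = [T, F]
r5 m[φ3→X0] = [F, F]
r5 m[φ4→X12] = [T, T]
r5 m[φ4→X3] = [F, F]
r5 m[φ5→X12] = [F, F]
r5 m[φ5→X6] = [F, T]
r5 m[φ6→X11] = [F, F]
r5 m[φ6→X6] = [F, F]
r5 m[φ7→X11] = [F, F]
r5 m[φ7→X6] = [F, F]
r5 m[X11→φ0] = [F, F]
r5 m[X11→φ1] = [F, F]
r5 m[X11→φ2] = [F, F]
r5 m[X11→φ3] = [F, F]
r5 m[X11→φ6] = [F, F]
r5 m[X11→φ7] = [F, F]
r5 m[X12→φ4] = [F, F]
r5 m[X12→φ5] = [T, T]
r5 m[X8→φ2] = [T, T]
r5 m[X0→φ3] = [T, T]
r5 m[X3→φ0] = [T, F]
r5 m[X3→φ4] = [T, T]
r5 m[X6→φ1] = [F, F]
r5 m[X6→φ5] = [T, F]
r5 m[X6→φ6] = [F, F]
r5 m[X6→φ7] = [F, F]
r6 m[φ0→X11] = [T, T]
r6 m[φ0→X3] = [F, F]
r6 m[φ1→X11] = [F, F]
r6 m[φ1→X6] = [F, F]
r6 m[φ2→X11] = [T, F]
r6 m[φ2→X8] = [F, F]
r6 m[φ3→X11] = [T, F]
r6 m[φ3→X0] = [F, F]
r6 m[φ4→X12] = [T, T]
r6 m[φ4→X3] = [F, F]
r6 m[φ5→X12] = [F, F]
r6 m[φ5→X6] = [F, T]
r6 m[φ6→X11] = [F, F]
r6 m[φ6→X6] = [F, F]
r6 m[φ7→X11] = [F, F]
r6 m[φ7→X6] = [F, F]
r6 m[X11→φ0] = [F, F]
r6 m[X11→φ1] = [F, F]
r6 m[X11→φ2] = [F, F]
r6 m[X11→φ3] = [F, F]
r6 m[X11→φ6] = [F, F]
r6 m[X11→φ7] = [F, F]
r6 m[X12→φ4] = [F, F]
r6 m[X12→φ5] = [T, T]
r6 m[X8→φ2] = [T, T]
r6 m[X0→φ3] = [T, T]
r6 m[X3→φ0] = [F, F]
r6 m[X3→φ4] = [F, F]
r6 m[X6→φ1] = [F, F]
r6 m[X6→φ5] = [F, F]
r6 m[X6→φ6] = [F, F]
r6 m[X6→φ7] = [F, F]
no fixed point within 6 rounds

NOT CONVERGED within 6 rounds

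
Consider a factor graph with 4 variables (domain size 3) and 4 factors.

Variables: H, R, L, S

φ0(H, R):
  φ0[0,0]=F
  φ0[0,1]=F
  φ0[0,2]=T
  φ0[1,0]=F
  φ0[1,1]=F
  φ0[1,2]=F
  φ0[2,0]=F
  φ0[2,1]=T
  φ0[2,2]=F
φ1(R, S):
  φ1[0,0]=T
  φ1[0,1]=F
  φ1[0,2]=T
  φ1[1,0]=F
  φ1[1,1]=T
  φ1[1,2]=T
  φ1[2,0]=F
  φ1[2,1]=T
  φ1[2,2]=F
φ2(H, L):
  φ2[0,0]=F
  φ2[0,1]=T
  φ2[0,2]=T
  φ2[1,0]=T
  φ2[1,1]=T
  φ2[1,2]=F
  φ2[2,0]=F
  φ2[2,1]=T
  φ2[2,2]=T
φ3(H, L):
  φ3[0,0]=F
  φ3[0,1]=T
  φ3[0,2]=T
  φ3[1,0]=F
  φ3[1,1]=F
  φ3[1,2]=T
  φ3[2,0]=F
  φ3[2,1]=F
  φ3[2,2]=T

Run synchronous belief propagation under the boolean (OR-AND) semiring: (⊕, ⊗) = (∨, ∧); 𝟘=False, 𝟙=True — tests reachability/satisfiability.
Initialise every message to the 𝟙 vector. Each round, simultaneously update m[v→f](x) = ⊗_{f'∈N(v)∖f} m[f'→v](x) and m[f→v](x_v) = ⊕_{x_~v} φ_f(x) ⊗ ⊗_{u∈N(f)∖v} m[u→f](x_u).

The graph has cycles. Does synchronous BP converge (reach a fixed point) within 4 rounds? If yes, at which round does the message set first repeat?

NOT CONVERGED within 4 rounds

init: all messages = 𝟙 over 3 values
r1 m[φ0→H] = [T, F, T]
r1 m[φ0→R] = [F, T, T]
r1 m[φ1→R] = [T, T, T]
r1 m[φ1→S] = [T, T, T]
r1 m[φ2→H] = [T, T, T]
r1 m[φ2→L] = [T, T, T]
r1 m[φ3→H] = [T, T, T]
r1 m[φ3→L] = [F, T, T]
r1 m[H→φ0] = [T, T, T]
r1 m[H→φ2] = [T, T, T]
r1 m[H→φ3] = [T, T, T]
r1 m[R→φ0] = [T, T, T]
r1 m[R→φ1] = [T, T, T]
r1 m[L→φ2] = [T, T, T]
r1 m[L→φ3] = [T, T, T]
r1 m[S→φ1] = [T, T, T]
r2 m[φ0→H] = [T, F, T]
r2 m[φ0→R] = [F, T, T]
r2 m[φ1→R] = [T, T, T]
r2 m[φ1→S] = [T, T, T]
r2 m[φ2→H] = [T, T, T]
r2 m[φ2→L] = [T, T, T]
r2 m[φ3→H] = [T, T, T]
r2 m[φ3→L] = [F, T, T]
r2 m[H→φ0] = [T, T, T]
r2 m[H→φ2] = [T, F, T]
r2 m[H→φ3] = [T, F, T]
r2 m[R→φ0] = [T, T, T]
r2 m[R→φ1] = [F, T, T]
r2 m[L→φ2] = [F, T, T]
r2 m[L→φ3] = [T, T, T]
r2 m[S→φ1] = [T, T, T]
r3 m[φ0→H] = [T, F, T]
r3 m[φ0→R] = [F, T, T]
r3 m[φ1→R] = [T, T, T]
r3 m[φ1→S] = [F, T, T]
r3 m[φ2→H] = [T, T, T]
r3 m[φ2→L] = [F, T, T]
r3 m[φ3→H] = [T, T, T]
r3 m[φ3→L] = [F, T, T]
r3 m[H→φ0] = [T, T, T]
r3 m[H→φ2] = [T, F, T]
r3 m[H→φ3] = [T, F, T]
r3 m[R→φ0] = [T, T, T]
r3 m[R→φ1] = [F, T, T]
r3 m[L→φ2] = [F, T, T]
r3 m[L→φ3] = [T, T, T]
r3 m[S→φ1] = [T, T, T]
r4 m[φ0→H] = [T, F, T]
r4 m[φ0→R] = [F, T, T]
r4 m[φ1→R] = [T, T, T]
r4 m[φ1→S] = [F, T, T]
r4 m[φ2→H] = [T, T, T]
r4 m[φ2→L] = [F, T, T]
r4 m[φ3→H] = [T, T, T]
r4 m[φ3→L] = [F, T, T]
r4 m[H→φ0] = [T, T, T]
r4 m[H→φ2] = [T, F, T]
r4 m[H→φ3] = [T, F, T]
r4 m[R→φ0] = [T, T, T]
r4 m[R→φ1] = [F, T, T]
r4 m[L→φ2] = [F, T, T]
r4 m[L→φ3] = [F, T, T]
r4 m[S→φ1] = [T, T, T]
no fixed point within 4 rounds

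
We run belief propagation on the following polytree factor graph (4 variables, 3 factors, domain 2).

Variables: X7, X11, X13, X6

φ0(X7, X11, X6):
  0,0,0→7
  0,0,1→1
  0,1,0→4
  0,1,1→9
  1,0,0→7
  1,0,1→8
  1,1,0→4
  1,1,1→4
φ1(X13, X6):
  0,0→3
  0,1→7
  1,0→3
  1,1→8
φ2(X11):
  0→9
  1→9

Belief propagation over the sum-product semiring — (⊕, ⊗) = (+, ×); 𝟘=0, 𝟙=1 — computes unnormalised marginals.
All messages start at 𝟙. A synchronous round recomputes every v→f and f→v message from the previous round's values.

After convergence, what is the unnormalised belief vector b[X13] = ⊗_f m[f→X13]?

b[X13] = [1980, 2178]

init: all messages = 𝟙 over 2 values
r1 m[φ0→X7] = [21, 23]
r1 m[φ0→X11] = [23, 21]
r1 m[φ0→X6] = [22, 22]
r1 m[φ1→X13] = [10, 11]
r1 m[φ1→X6] = [6, 15]
r1 m[φ2→X11] = [9, 9]
r1 m[X7→φ0] = [1, 1]
r1 m[X11→φ0] = [1, 1]
r1 m[X11→φ2] = [1, 1]
r1 m[X13→φ1] = [1, 1]
r1 m[X6→φ0] = [1, 1]
r1 m[X6→φ1] = [1, 1]
r2 m[φ0→X7] = [21, 23]
r2 m[φ0→X11] = [23, 21]
r2 m[φ0→X6] = [22, 22]
r2 m[φ1→X13] = [10, 11]
r2 m[φ1→X6] = [6, 15]
r2 m[φ2→X11] = [9, 9]
r2 m[X7→φ0] = [1, 1]
r2 m[X11→φ0] = [9, 9]
r2 m[X11→φ2] = [23, 21]
r2 m[X13→φ1] = [1, 1]
r2 m[X6→φ0] = [6, 15]
r2 m[X6→φ1] = [22, 22]
r3 m[φ0→X7] = [1944, 2214]
r3 m[φ0→X11] = [219, 243]
r3 m[φ0→X6] = [198, 198]
r3 m[φ1→X13] = [220, 242]
r3 m[φ1→X6] = [6, 15]
r3 m[φ2→X11] = [9, 9]
r3 m[X7→φ0] = [1, 1]
r3 m[X11→φ0] = [9, 9]
r3 m[X11→φ2] = [23, 21]
r3 m[X13→φ1] = [1, 1]
r3 m[X6→φ0] = [6, 15]
r3 m[X6→φ1] = [22, 22]
r4 m[φ0→X7] = [1944, 2214]
r4 m[φ0→X11] = [219, 243]
r4 m[φ0→X6] = [198, 198]
r4 m[φ1→X13] = [220, 242]
r4 m[φ1→X6] = [6, 15]
r4 m[φ2→X11] = [9, 9]
r4 m[X7→φ0] = [1, 1]
r4 m[X11→φ0] = [9, 9]
r4 m[X11→φ2] = [219, 243]
r4 m[X13→φ1] = [1, 1]
r4 m[X6→φ0] = [6, 15]
r4 m[X6→φ1] = [198, 198]
r5 m[φ0→X7] = [1944, 2214]
r5 m[φ0→X11] = [219, 243]
r5 m[φ0→X6] = [198, 198]
r5 m[φ1→X13] = [1980, 2178]
r5 m[φ1→X6] = [6, 15]
r5 m[φ2→X11] = [9, 9]
r5 m[X7→φ0] = [1, 1]
r5 m[X11→φ0] = [9, 9]
r5 m[X11→φ2] = [219, 243]
r5 m[X13→φ1] = [1, 1]
r5 m[X6→φ0] = [6, 15]
r5 m[X6→φ1] = [198, 198]
r6 m[φ0→X7] = [1944, 2214]
r6 m[φ0→X11] = [219, 243]
r6 m[φ0→X6] = [198, 198]
r6 m[φ1→X13] = [1980, 2178]
r6 m[φ1→X6] = [6, 15]
r6 m[φ2→X11] = [9, 9]
r6 m[X7→φ0] = [1, 1]
r6 m[X11→φ0] = [9, 9]
r6 m[X11→φ2] = [219, 243]
r6 m[X13→φ1] = [1, 1]
r6 m[X6→φ0] = [6, 15]
r6 m[X6→φ1] = [198, 198]
fixed point reached at round 6
b[X13] = ⊗ incoming = [1980, 2178]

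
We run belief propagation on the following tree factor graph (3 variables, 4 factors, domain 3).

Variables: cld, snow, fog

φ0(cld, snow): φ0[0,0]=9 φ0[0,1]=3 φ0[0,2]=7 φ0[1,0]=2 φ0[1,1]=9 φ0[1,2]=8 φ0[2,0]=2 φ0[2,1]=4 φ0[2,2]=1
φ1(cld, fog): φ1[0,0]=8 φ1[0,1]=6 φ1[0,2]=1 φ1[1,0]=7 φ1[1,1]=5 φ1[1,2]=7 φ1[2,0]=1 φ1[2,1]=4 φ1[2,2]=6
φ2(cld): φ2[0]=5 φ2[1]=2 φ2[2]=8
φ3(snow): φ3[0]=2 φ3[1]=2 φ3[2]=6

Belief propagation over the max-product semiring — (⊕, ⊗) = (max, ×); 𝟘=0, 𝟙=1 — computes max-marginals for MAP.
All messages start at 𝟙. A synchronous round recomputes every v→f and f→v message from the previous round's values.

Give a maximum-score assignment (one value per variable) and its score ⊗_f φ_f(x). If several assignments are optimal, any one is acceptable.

assignment: (cld=0, snow=2, fog=0); score = 1680

init: all messages = 𝟙 over 3 values
r1 m[φ0→cld] = [9, 9, 4]
r1 m[φ0→snow] = [9, 9, 8]
r1 m[φ1→cld] = [8, 7, 6]
r1 m[φ1→fog] = [8, 6, 7]
r1 m[φ2→cld] = [5, 2, 8]
r1 m[φ3→snow] = [2, 2, 6]
r1 m[cld→φ0] = [1, 1, 1]
r1 m[cld→φ1] = [1, 1, 1]
r1 m[cld→φ2] = [1, 1, 1]
r1 m[snow→φ0] = [1, 1, 1]
r1 m[snow→φ3] = [1, 1, 1]
r1 m[fog→φ1] = [1, 1, 1]
r2 m[φ0→cld] = [9, 9, 4]
r2 m[φ0→snow] = [9, 9, 8]
r2 m[φ1→cld] = [8, 7, 6]
r2 m[φ1→fog] = [8, 6, 7]
r2 m[φ2→cld] = [5, 2, 8]
r2 m[φ3→snow] = [2, 2, 6]
r2 m[cld→φ0] = [40, 14, 48]
r2 m[cld→φ1] = [45, 18, 32]
r2 m[cld→φ2] = [72, 63, 24]
r2 m[snow→φ0] = [2, 2, 6]
r2 m[snow→φ3] = [9, 9, 8]
r2 m[fog→φ1] = [1, 1, 1]
r3 m[φ0→cld] = [42, 48, 8]
r3 m[φ0→snow] = [360, 192, 280]
r3 m[φ1→cld] = [8, 7, 6]
r3 m[φ1→fog] = [360, 270, 192]
r3 m[φ2→cld] = [5, 2, 8]
r3 m[φ3→snow] = [2, 2, 6]
r3 m[cld→φ0] = [40, 14, 48]
r3 m[cld→φ1] = [45, 18, 32]
r3 m[cld→φ2] = [72, 63, 24]
r3 m[snow→φ0] = [2, 2, 6]
r3 m[snow→φ3] = [9, 9, 8]
r3 m[fog→φ1] = [1, 1, 1]
r4 m[φ0→cld] = [42, 48, 8]
r4 m[φ0→snow] = [360, 192, 280]
r4 m[φ1→cld] = [8, 7, 6]
r4 m[φ1→fog] = [360, 270, 192]
r4 m[φ2→cld] = [5, 2, 8]
r4 m[φ3→snow] = [2, 2, 6]
r4 m[cld→φ0] = [40, 14, 48]
r4 m[cld→φ1] = [210, 96, 64]
r4 m[cld→φ2] = [336, 336, 48]
r4 m[snow→φ0] = [2, 2, 6]
r4 m[snow→φ3] = [360, 192, 280]
r4 m[fog→φ1] = [1, 1, 1]
r5 m[φ0→cld] = [42, 48, 8]
r5 m[φ0→snow] = [360, 192, 280]
r5 m[φ1→cld] = [8, 7, 6]
r5 m[φ1→fog] = [1680, 1260, 672]
r5 m[φ2→cld] = [5, 2, 8]
r5 m[φ3→snow] = [2, 2, 6]
r5 m[cld→φ0] = [40, 14, 48]
r5 m[cld→φ1] = [210, 96, 64]
r5 m[cld→φ2] = [336, 336, 48]
r5 m[snow→φ0] = [2, 2, 6]
r5 m[snow→φ3] = [360, 192, 280]
r5 m[fog→φ1] = [1, 1, 1]
r6 m[φ0→cld] = [42, 48, 8]
r6 m[φ0→snow] = [360, 192, 280]
r6 m[φ1→cld] = [8, 7, 6]
r6 m[φ1→fog] = [1680, 1260, 672]
r6 m[φ2→cld] = [5, 2, 8]
r6 m[φ3→snow] = [2, 2, 6]
r6 m[cld→φ0] = [40, 14, 48]
r6 m[cld→φ1] = [210, 96, 64]
r6 m[cld→φ2] = [336, 336, 48]
r6 m[snow→φ0] = [2, 2, 6]
r6 m[snow→φ3] = [360, 192, 280]
r6 m[fog→φ1] = [1, 1, 1]
fixed point reached at round 6
traceback from cld: (cld=0, snow=2, fog=0), score=1680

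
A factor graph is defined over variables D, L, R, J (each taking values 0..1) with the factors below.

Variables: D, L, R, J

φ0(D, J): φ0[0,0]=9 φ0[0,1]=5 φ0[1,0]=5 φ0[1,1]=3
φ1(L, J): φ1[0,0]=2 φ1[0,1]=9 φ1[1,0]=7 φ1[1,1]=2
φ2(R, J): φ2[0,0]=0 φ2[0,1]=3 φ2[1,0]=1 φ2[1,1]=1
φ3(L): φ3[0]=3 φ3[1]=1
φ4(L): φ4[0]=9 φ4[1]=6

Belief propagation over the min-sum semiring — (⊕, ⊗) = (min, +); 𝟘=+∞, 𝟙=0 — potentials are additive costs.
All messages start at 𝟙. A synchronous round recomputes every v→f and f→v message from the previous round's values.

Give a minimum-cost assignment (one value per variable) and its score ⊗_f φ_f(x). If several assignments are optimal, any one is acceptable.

init: all messages = 𝟙 over 2 values
r1 m[φ0→D] = [5, 3]
r1 m[φ0→J] = [5, 3]
r1 m[φ1→L] = [2, 2]
r1 m[φ1→J] = [2, 2]
r1 m[φ2→R] = [0, 1]
r1 m[φ2→J] = [0, 1]
r1 m[φ3→L] = [3, 1]
r1 m[φ4→L] = [9, 6]
r1 m[D→φ0] = [0, 0]
r1 m[L→φ1] = [0, 0]
r1 m[L→φ3] = [0, 0]
r1 m[L→φ4] = [0, 0]
r1 m[R→φ2] = [0, 0]
r1 m[J→φ0] = [0, 0]
r1 m[J→φ1] = [0, 0]
r1 m[J→φ2] = [0, 0]
r2 m[φ0→D] = [5, 3]
r2 m[φ0→J] = [5, 3]
r2 m[φ1→L] = [2, 2]
r2 m[φ1→J] = [2, 2]
r2 m[φ2→R] = [0, 1]
r2 m[φ2→J] = [0, 1]
r2 m[φ3→L] = [3, 1]
r2 m[φ4→L] = [9, 6]
r2 m[D→φ0] = [0, 0]
r2 m[L→φ1] = [12, 7]
r2 m[L→φ3] = [11, 8]
r2 m[L→φ4] = [5, 3]
r2 m[R→φ2] = [0, 0]
r2 m[J→φ0] = [2, 3]
r2 m[J→φ1] = [5, 4]
r2 m[J→φ2] = [7, 5]
r3 m[φ0→D] = [8, 6]
r3 m[φ0→J] = [5, 3]
r3 m[φ1→L] = [7, 6]
r3 m[φ1→J] = [14, 9]
r3 m[φ2→R] = [7, 6]
r3 m[φ2→J] = [0, 1]
r3 m[φ3→L] = [3, 1]
r3 m[φ4→L] = [9, 6]
r3 m[D→φ0] = [0, 0]
r3 m[L→φ1] = [12, 7]
r3 m[L→φ3] = [11, 8]
r3 m[L→φ4] = [5, 3]
r3 m[R→φ2] = [0, 0]
r3 m[J→φ0] = [2, 3]
r3 m[J→φ1] = [5, 4]
r3 m[J→φ2] = [7, 5]
r4 m[φ0→D] = [8, 6]
r4 m[φ0→J] = [5, 3]
r4 m[φ1→L] = [7, 6]
r4 m[φ1→J] = [14, 9]
r4 m[φ2→R] = [7, 6]
r4 m[φ2→J] = [0, 1]
r4 m[φ3→L] = [3, 1]
r4 m[φ4→L] = [9, 6]
r4 m[D→φ0] = [0, 0]
r4 m[L→φ1] = [12, 7]
r4 m[L→φ3] = [16, 12]
r4 m[L→φ4] = [10, 7]
r4 m[R→φ2] = [0, 0]
r4 m[J→φ0] = [14, 10]
r4 m[J→φ1] = [5, 4]
r4 m[J→φ2] = [19, 12]
r5 m[φ0→D] = [15, 13]
r5 m[φ0→J] = [5, 3]
r5 m[φ1→L] = [7, 6]
r5 m[φ1→J] = [14, 9]
r5 m[φ2→R] = [15, 13]
r5 m[φ2→J] = [0, 1]
r5 m[φ3→L] = [3, 1]
r5 m[φ4→L] = [9, 6]
r5 m[D→φ0] = [0, 0]
r5 m[L→φ1] = [12, 7]
r5 m[L→φ3] = [16, 12]
r5 m[L→φ4] = [10, 7]
r5 m[R→φ2] = [0, 0]
r5 m[J→φ0] = [14, 10]
r5 m[J→φ1] = [5, 4]
r5 m[J→φ2] = [19, 12]
r6 m[φ0→D] = [15, 13]
r6 m[φ0→J] = [5, 3]
r6 m[φ1→L] = [7, 6]
r6 m[φ1→J] = [14, 9]
r6 m[φ2→R] = [15, 13]
r6 m[φ2→J] = [0, 1]
r6 m[φ3→L] = [3, 1]
r6 m[φ4→L] = [9, 6]
r6 m[D→φ0] = [0, 0]
r6 m[L→φ1] = [12, 7]
r6 m[L→φ3] = [16, 12]
r6 m[L→φ4] = [10, 7]
r6 m[R→φ2] = [0, 0]
r6 m[J→φ0] = [14, 10]
r6 m[J→φ1] = [5, 4]
r6 m[J→φ2] = [19, 12]
fixed point reached at round 6
traceback from D: (D=1, L=1, R=1, J=1), score=13

assignment: (D=1, L=1, R=1, J=1); score = 13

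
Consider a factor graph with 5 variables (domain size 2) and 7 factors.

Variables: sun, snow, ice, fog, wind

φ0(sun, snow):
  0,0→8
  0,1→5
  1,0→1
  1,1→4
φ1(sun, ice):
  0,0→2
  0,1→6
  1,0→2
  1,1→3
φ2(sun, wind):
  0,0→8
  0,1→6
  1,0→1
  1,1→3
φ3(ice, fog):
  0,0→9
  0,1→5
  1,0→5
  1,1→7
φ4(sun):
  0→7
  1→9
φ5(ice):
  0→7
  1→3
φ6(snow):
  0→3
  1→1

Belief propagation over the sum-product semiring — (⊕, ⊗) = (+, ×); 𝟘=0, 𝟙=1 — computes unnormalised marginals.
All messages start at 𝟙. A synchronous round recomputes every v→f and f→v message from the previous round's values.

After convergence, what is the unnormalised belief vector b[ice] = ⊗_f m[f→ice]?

b[ice] = [606424, 641088]

init: all messages = 𝟙 over 2 values
r1 m[φ0→sun] = [13, 5]
r1 m[φ0→snow] = [9, 9]
r1 m[φ1→sun] = [8, 5]
r1 m[φ1→ice] = [4, 9]
r1 m[φ2→sun] = [14, 4]
r1 m[φ2→wind] = [9, 9]
r1 m[φ3→ice] = [14, 12]
r1 m[φ3→fog] = [14, 12]
r1 m[φ4→sun] = [7, 9]
r1 m[φ5→ice] = [7, 3]
r1 m[φ6→snow] = [3, 1]
r1 m[sun→φ0] = [1, 1]
r1 m[sun→φ1] = [1, 1]
r1 m[sun→φ2] = [1, 1]
r1 m[sun→φ4] = [1, 1]
r1 m[snow→φ0] = [1, 1]
r1 m[snow→φ6] = [1, 1]
r1 m[ice→φ1] = [1, 1]
r1 m[ice→φ3] = [1, 1]
r1 m[ice→φ5] = [1, 1]
r1 m[fog→φ3] = [1, 1]
r1 m[wind→φ2] = [1, 1]
r2 m[φ0→sun] = [13, 5]
r2 m[φ0→snow] = [9, 9]
r2 m[φ1→sun] = [8, 5]
r2 m[φ1→ice] = [4, 9]
r2 m[φ2→sun] = [14, 4]
r2 m[φ2→wind] = [9, 9]
r2 m[φ3→ice] = [14, 12]
r2 m[φ3→fog] = [14, 12]
r2 m[φ4→sun] = [7, 9]
r2 m[φ5→ice] = [7, 3]
r2 m[φ6→snow] = [3, 1]
r2 m[sun→φ0] = [784, 180]
r2 m[sun→φ1] = [1274, 180]
r2 m[sun→φ2] = [728, 225]
r2 m[sun→φ4] = [1456, 100]
r2 m[snow→φ0] = [3, 1]
r2 m[snow→φ6] = [9, 9]
r2 m[ice→φ1] = [98, 36]
r2 m[ice→φ3] = [28, 27]
r2 m[ice→φ5] = [56, 108]
r2 m[fog→φ3] = [1, 1]
r2 m[wind→φ2] = [1, 1]
r3 m[φ0→sun] = [29, 7]
r3 m[φ0→snow] = [6452, 4640]
r3 m[φ1→sun] = [412, 304]
r3 m[φ1→ice] = [2908, 8184]
r3 m[φ2→sun] = [14, 4]
r3 m[φ2→wind] = [6049, 5043]
r3 m[φ3→ice] = [14, 12]
r3 m[φ3→fog] = [387, 329]
r3 m[φ4→sun] = [7, 9]
r3 m[φ5→ice] = [7, 3]
r3 m[φ6→snow] = [3, 1]
r3 m[sun→φ0] = [784, 180]
r3 m[sun→φ1] = [1274, 180]
r3 m[sun→φ2] = [728, 225]
r3 m[sun→φ4] = [1456, 100]
r3 m[snow→φ0] = [3, 1]
r3 m[snow→φ6] = [9, 9]
r3 m[ice→φ1] = [98, 36]
r3 m[ice→φ3] = [28, 27]
r3 m[ice→φ5] = [56, 108]
r3 m[fog→φ3] = [1, 1]
r3 m[wind→φ2] = [1, 1]
r4 m[φ0→sun] = [29, 7]
r4 m[φ0→snow] = [6452, 4640]
r4 m[φ1→sun] = [412, 304]
r4 m[φ1→ice] = [2908, 8184]
r4 m[φ2→sun] = [14, 4]
r4 m[φ2→wind] = [6049, 5043]
r4 m[φ3→ice] = [14, 12]
r4 m[φ3→fog] = [387, 329]
r4 m[φ4→sun] = [7, 9]
r4 m[φ5→ice] = [7, 3]
r4 m[φ6→snow] = [3, 1]
r4 m[sun→φ0] = [40376, 10944]
r4 m[sun→φ1] = [2842, 252]
r4 m[sun→φ2] = [83636, 19152]
r4 m[sun→φ4] = [167272, 8512]
r4 m[snow→φ0] = [3, 1]
r4 m[snow→φ6] = [6452, 4640]
r4 m[ice→φ1] = [98, 36]
r4 m[ice→φ3] = [20356, 24552]
r4 m[ice→φ5] = [40712, 98208]
r4 m[fog→φ3] = [1, 1]
r4 m[wind→φ2] = [1, 1]
r5 m[φ0→sun] = [29, 7]
r5 m[φ0→snow] = [333952, 245656]
r5 m[φ1→sun] = [412, 304]
r5 m[φ1→ice] = [6188, 17808]
r5 m[φ2→sun] = [14, 4]
r5 m[φ2→wind] = [688240, 559272]
r5 m[φ3→ice] = [14, 12]
r5 m[φ3→fog] = [305964, 273644]
r5 m[φ4→sun] = [7, 9]
r5 m[φ5→ice] = [7, 3]
r5 m[φ6→snow] = [3, 1]
r5 m[sun→φ0] = [40376, 10944]
r5 m[sun→φ1] = [2842, 252]
r5 m[sun→φ2] = [83636, 19152]
r5 m[sun→φ4] = [167272, 8512]
r5 m[snow→φ0] = [3, 1]
r5 m[snow→φ6] = [6452, 4640]
r5 m[ice→φ1] = [98, 36]
r5 m[ice→φ3] = [20356, 24552]
r5 m[ice→φ5] = [40712, 98208]
r5 m[fog→φ3] = [1, 1]
r5 m[wind→φ2] = [1, 1]
r6 m[φ0→sun] = [29, 7]
r6 m[φ0→snow] = [333952, 245656]
r6 m[φ1→sun] = [412, 304]
r6 m[φ1→ice] = [6188, 17808]
r6 m[φ2→sun] = [14, 4]
r6 m[φ2→wind] = [688240, 559272]
r6 m[φ3→ice] = [14, 12]
r6 m[φ3→fog] = [305964, 273644]
r6 m[φ4→sun] = [7, 9]
r6 m[φ5→ice] = [7, 3]
r6 m[φ6→snow] = [3, 1]
r6 m[sun→φ0] = [40376, 10944]
r6 m[sun→φ1] = [2842, 252]
r6 m[sun→φ2] = [83636, 19152]
r6 m[sun→φ4] = [167272, 8512]
r6 m[snow→φ0] = [3, 1]
r6 m[snow→φ6] = [333952, 245656]
r6 m[ice→φ1] = [98, 36]
r6 m[ice→φ3] = [43316, 53424]
r6 m[ice→φ5] = [86632, 213696]
r6 m[fog→φ3] = [1, 1]
r6 m[wind→φ2] = [1, 1]
r7 m[φ0→sun] = [29, 7]
r7 m[φ0→snow] = [333952, 245656]
r7 m[φ1→sun] = [412, 304]
r7 m[φ1→ice] = [6188, 17808]
r7 m[φ2→sun] = [14, 4]
r7 m[φ2→wind] = [688240, 559272]
r7 m[φ3→ice] = [14, 12]
r7 m[φ3→fog] = [656964, 590548]
r7 m[φ4→sun] = [7, 9]
r7 m[φ5→ice] = [7, 3]
r7 m[φ6→snow] = [3, 1]
r7 m[sun→φ0] = [40376, 10944]
r7 m[sun→φ1] = [2842, 252]
r7 m[sun→φ2] = [83636, 19152]
r7 m[sun→φ4] = [167272, 8512]
r7 m[snow→φ0] = [3, 1]
r7 m[snow→φ6] = [333952, 245656]
r7 m[ice→φ1] = [98, 36]
r7 m[ice→φ3] = [43316, 53424]
r7 m[ice→φ5] = [86632, 213696]
r7 m[fog→φ3] = [1, 1]
r7 m[wind→φ2] = [1, 1]
r8 m[φ0→sun] = [29, 7]
r8 m[φ0→snow] = [333952, 245656]
r8 m[φ1→sun] = [412, 304]
r8 m[φ1→ice] = [6188, 17808]
r8 m[φ2→sun] = [14, 4]
r8 m[φ2→wind] = [688240, 559272]
r8 m[φ3→ice] = [14, 12]
r8 m[φ3→fog] = [656964, 590548]
r8 m[φ4→sun] = [7, 9]
r8 m[φ5→ice] = [7, 3]
r8 m[φ6→snow] = [3, 1]
r8 m[sun→φ0] = [40376, 10944]
r8 m[sun→φ1] = [2842, 252]
r8 m[sun→φ2] = [83636, 19152]
r8 m[sun→φ4] = [167272, 8512]
r8 m[snow→φ0] = [3, 1]
r8 m[snow→φ6] = [333952, 245656]
r8 m[ice→φ1] = [98, 36]
r8 m[ice→φ3] = [43316, 53424]
r8 m[ice→φ5] = [86632, 213696]
r8 m[fog→φ3] = [1, 1]
r8 m[wind→φ2] = [1, 1]
fixed point reached at round 8
b[ice] = ⊗ incoming = [606424, 641088]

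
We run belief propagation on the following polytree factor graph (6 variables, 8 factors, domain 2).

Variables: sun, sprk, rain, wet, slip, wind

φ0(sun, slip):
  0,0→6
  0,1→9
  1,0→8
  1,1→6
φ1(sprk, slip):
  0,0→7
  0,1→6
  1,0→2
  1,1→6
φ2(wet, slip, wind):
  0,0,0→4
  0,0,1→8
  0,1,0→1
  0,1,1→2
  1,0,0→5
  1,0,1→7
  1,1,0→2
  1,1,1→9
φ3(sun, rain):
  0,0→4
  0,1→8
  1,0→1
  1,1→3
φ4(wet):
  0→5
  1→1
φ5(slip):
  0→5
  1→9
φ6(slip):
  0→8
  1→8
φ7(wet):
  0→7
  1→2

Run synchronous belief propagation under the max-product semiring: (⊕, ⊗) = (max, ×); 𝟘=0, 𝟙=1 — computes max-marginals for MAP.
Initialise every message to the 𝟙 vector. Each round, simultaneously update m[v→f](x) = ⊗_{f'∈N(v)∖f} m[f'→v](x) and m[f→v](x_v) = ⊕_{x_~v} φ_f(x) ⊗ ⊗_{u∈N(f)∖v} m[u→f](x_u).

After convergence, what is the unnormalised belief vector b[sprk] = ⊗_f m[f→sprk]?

init: all messages = 𝟙 over 2 values
r1 m[φ0→sun] = [9, 8]
r1 m[φ0→slip] = [8, 9]
r1 m[φ1→sprk] = [7, 6]
r1 m[φ1→slip] = [7, 6]
r1 m[φ2→wet] = [8, 9]
r1 m[φ2→slip] = [8, 9]
r1 m[φ2→wind] = [5, 9]
r1 m[φ3→sun] = [8, 3]
r1 m[φ3→rain] = [4, 8]
r1 m[φ4→wet] = [5, 1]
r1 m[φ5→slip] = [5, 9]
r1 m[φ6→slip] = [8, 8]
r1 m[φ7→wet] = [7, 2]
r1 m[sun→φ0] = [1, 1]
r1 m[sun→φ3] = [1, 1]
r1 m[sprk→φ1] = [1, 1]
r1 m[rain→φ3] = [1, 1]
r1 m[wet→φ2] = [1, 1]
r1 m[wet→φ4] = [1, 1]
r1 m[wet→φ7] = [1, 1]
r1 m[slip→φ0] = [1, 1]
r1 m[slip→φ1] = [1, 1]
r1 m[slip→φ2] = [1, 1]
r1 m[slip→φ5] = [1, 1]
r1 m[slip→φ6] = [1, 1]
r1 m[wind→φ2] = [1, 1]
r2 m[φ0→sun] = [9, 8]
r2 m[φ0→slip] = [8, 9]
r2 m[φ1→sprk] = [7, 6]
r2 m[φ1→slip] = [7, 6]
r2 m[φ2→wet] = [8, 9]
r2 m[φ2→slip] = [8, 9]
r2 m[φ2→wind] = [5, 9]
r2 m[φ3→sun] = [8, 3]
r2 m[φ3→rain] = [4, 8]
r2 m[φ4→wet] = [5, 1]
r2 m[φ5→slip] = [5, 9]
r2 m[φ6→slip] = [8, 8]
r2 m[φ7→wet] = [7, 2]
r2 m[sun→φ0] = [8, 3]
r2 m[sun→φ3] = [9, 8]
r2 m[sprk→φ1] = [1, 1]
r2 m[rain→φ3] = [1, 1]
r2 m[wet→φ2] = [35, 2]
r2 m[wet→φ4] = [56, 18]
r2 m[wet→φ7] = [40, 9]
r2 m[slip→φ0] = [2240, 3888]
r2 m[slip→φ1] = [2560, 5832]
r2 m[slip→φ2] = [2240, 3888]
r2 m[slip→φ5] = [3584, 3888]
r2 m[slip→φ6] = [2240, 4374]
r2 m[wind→φ2] = [1, 1]
r3 m[φ0→sun] = [34992, 23328]
r3 m[φ0→slip] = [48, 72]
r3 m[φ1→sprk] = [34992, 34992]
r3 m[φ1→slip] = [7, 6]
r3 m[φ2→wet] = [17920, 34992]
r3 m[φ2→slip] = [280, 70]
r3 m[φ2→wind] = [313600, 627200]
r3 m[φ3→sun] = [8, 3]
r3 m[φ3→rain] = [36, 72]
r3 m[φ4→wet] = [5, 1]
r3 m[φ5→slip] = [5, 9]
r3 m[φ6→slip] = [8, 8]
r3 m[φ7→wet] = [7, 2]
r3 m[sun→φ0] = [8, 3]
r3 m[sun→φ3] = [9, 8]
r3 m[sprk→φ1] = [1, 1]
r3 m[rain→φ3] = [1, 1]
r3 m[wet→φ2] = [35, 2]
r3 m[wet→φ4] = [56, 18]
r3 m[wet→φ7] = [40, 9]
r3 m[slip→φ0] = [2240, 3888]
r3 m[slip→φ1] = [2560, 5832]
r3 m[slip→φ2] = [2240, 3888]
r3 m[slip→φ5] = [3584, 3888]
r3 m[slip→φ6] = [2240, 4374]
r3 m[wind→φ2] = [1, 1]
r4 m[φ0→sun] = [34992, 23328]
r4 m[φ0→slip] = [48, 72]
r4 m[φ1→sprk] = [34992, 34992]
r4 m[φ1→slip] = [7, 6]
r4 m[φ2→wet] = [17920, 34992]
r4 m[φ2→slip] = [280, 70]
r4 m[φ2→wind] = [313600, 627200]
r4 m[φ3→sun] = [8, 3]
r4 m[φ3→rain] = [36, 72]
r4 m[φ4→wet] = [5, 1]
r4 m[φ5→slip] = [5, 9]
r4 m[φ6→slip] = [8, 8]
r4 m[φ7→wet] = [7, 2]
r4 m[sun→φ0] = [8, 3]
r4 m[sun→φ3] = [34992, 23328]
r4 m[sprk→φ1] = [1, 1]
r4 m[rain→φ3] = [1, 1]
r4 m[wet→φ2] = [35, 2]
r4 m[wet→φ4] = [125440, 69984]
r4 m[wet→φ7] = [89600, 34992]
r4 m[slip→φ0] = [78400, 30240]
r4 m[slip→φ1] = [537600, 362880]
r4 m[slip→φ2] = [13440, 31104]
r4 m[slip→φ5] = [752640, 241920]
r4 m[slip→φ6] = [470400, 272160]
r4 m[wind→φ2] = [1, 1]
r5 m[φ0→sun] = [470400, 627200]
r5 m[φ0→slip] = [48, 72]
r5 m[φ1→sprk] = [3763200, 2177280]
r5 m[φ1→slip] = [7, 6]
r5 m[φ2→wet] = [107520, 279936]
r5 m[φ2→slip] = [280, 70]
r5 m[φ2→wind] = [1881600, 3763200]
r5 m[φ3→sun] = [8, 3]
r5 m[φ3→rain] = [139968, 279936]
r5 m[φ4→wet] = [5, 1]
r5 m[φ5→slip] = [5, 9]
r5 m[φ6→slip] = [8, 8]
r5 m[φ7→wet] = [7, 2]
r5 m[sun→φ0] = [8, 3]
r5 m[sun→φ3] = [34992, 23328]
r5 m[sprk→φ1] = [1, 1]
r5 m[rain→φ3] = [1, 1]
r5 m[wet→φ2] = [35, 2]
r5 m[wet→φ4] = [125440, 69984]
r5 m[wet→φ7] = [89600, 34992]
r5 m[slip→φ0] = [78400, 30240]
r5 m[slip→φ1] = [537600, 362880]
r5 m[slip→φ2] = [13440, 31104]
r5 m[slip→φ5] = [752640, 241920]
r5 m[slip→φ6] = [470400, 272160]
r5 m[wind→φ2] = [1, 1]
r6 m[φ0→sun] = [470400, 627200]
r6 m[φ0→slip] = [48, 72]
r6 m[φ1→sprk] = [3763200, 2177280]
r6 m[φ1→slip] = [7, 6]
r6 m[φ2→wet] = [107520, 279936]
r6 m[φ2→slip] = [280, 70]
r6 m[φ2→wind] = [1881600, 3763200]
r6 m[φ3→sun] = [8, 3]
r6 m[φ3→rain] = [139968, 279936]
r6 m[φ4→wet] = [5, 1]
r6 m[φ5→slip] = [5, 9]
r6 m[φ6→slip] = [8, 8]
r6 m[φ7→wet] = [7, 2]
r6 m[sun→φ0] = [8, 3]
r6 m[sun→φ3] = [470400, 627200]
r6 m[sprk→φ1] = [1, 1]
r6 m[rain→φ3] = [1, 1]
r6 m[wet→φ2] = [35, 2]
r6 m[wet→φ4] = [752640, 559872]
r6 m[wet→φ7] = [537600, 279936]
r6 m[slip→φ0] = [78400, 30240]
r6 m[slip→φ1] = [537600, 362880]
r6 m[slip→φ2] = [13440, 31104]
r6 m[slip→φ5] = [752640, 241920]
r6 m[slip→φ6] = [470400, 272160]
r6 m[wind→φ2] = [1, 1]
r7 m[φ0→sun] = [470400, 627200]
r7 m[φ0→slip] = [48, 72]
r7 m[φ1→sprk] = [3763200, 2177280]
r7 m[φ1→slip] = [7, 6]
r7 m[φ2→wet] = [107520, 279936]
r7 m[φ2→slip] = [280, 70]
r7 m[φ2→wind] = [1881600, 3763200]
r7 m[φ3→sun] = [8, 3]
r7 m[φ3→rain] = [1881600, 3763200]
r7 m[φ4→wet] = [5, 1]
r7 m[φ5→slip] = [5, 9]
r7 m[φ6→slip] = [8, 8]
r7 m[φ7→wet] = [7, 2]
r7 m[sun→φ0] = [8, 3]
r7 m[sun→φ3] = [470400, 627200]
r7 m[sprk→φ1] = [1, 1]
r7 m[rain→φ3] = [1, 1]
r7 m[wet→φ2] = [35, 2]
r7 m[wet→φ4] = [752640, 559872]
r7 m[wet→φ7] = [537600, 279936]
r7 m[slip→φ0] = [78400, 30240]
r7 m[slip→φ1] = [537600, 362880]
r7 m[slip→φ2] = [13440, 31104]
r7 m[slip→φ5] = [752640, 241920]
r7 m[slip→φ6] = [470400, 272160]
r7 m[wind→φ2] = [1, 1]
r8 m[φ0→sun] = [470400, 627200]
r8 m[φ0→slip] = [48, 72]
r8 m[φ1→sprk] = [3763200, 2177280]
r8 m[φ1→slip] = [7, 6]
r8 m[φ2→wet] = [107520, 279936]
r8 m[φ2→slip] = [280, 70]
r8 m[φ2→wind] = [1881600, 3763200]
r8 m[φ3→sun] = [8, 3]
r8 m[φ3→rain] = [1881600, 3763200]
r8 m[φ4→wet] = [5, 1]
r8 m[φ5→slip] = [5, 9]
r8 m[φ6→slip] = [8, 8]
r8 m[φ7→wet] = [7, 2]
r8 m[sun→φ0] = [8, 3]
r8 m[sun→φ3] = [470400, 627200]
r8 m[sprk→φ1] = [1, 1]
r8 m[rain→φ3] = [1, 1]
r8 m[wet→φ2] = [35, 2]
r8 m[wet→φ4] = [752640, 559872]
r8 m[wet→φ7] = [537600, 279936]
r8 m[slip→φ0] = [78400, 30240]
r8 m[slip→φ1] = [537600, 362880]
r8 m[slip→φ2] = [13440, 31104]
r8 m[slip→φ5] = [752640, 241920]
r8 m[slip→φ6] = [470400, 272160]
r8 m[wind→φ2] = [1, 1]
fixed point reached at round 8
b[sprk] = ⊗ incoming = [3763200, 2177280]

b[sprk] = [3763200, 2177280]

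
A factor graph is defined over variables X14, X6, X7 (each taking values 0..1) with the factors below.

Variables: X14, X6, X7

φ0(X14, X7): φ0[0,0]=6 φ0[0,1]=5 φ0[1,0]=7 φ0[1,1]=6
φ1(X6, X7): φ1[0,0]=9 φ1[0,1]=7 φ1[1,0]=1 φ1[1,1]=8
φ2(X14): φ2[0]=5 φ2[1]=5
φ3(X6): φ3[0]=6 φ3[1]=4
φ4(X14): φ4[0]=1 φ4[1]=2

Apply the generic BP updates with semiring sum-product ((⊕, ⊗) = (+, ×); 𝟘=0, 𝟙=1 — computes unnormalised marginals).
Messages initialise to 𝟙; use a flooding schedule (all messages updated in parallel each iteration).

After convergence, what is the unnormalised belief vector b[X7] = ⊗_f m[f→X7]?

b[X7] = [5800, 6290]

init: all messages = 𝟙 over 2 values
r1 m[φ0→X14] = [11, 13]
r1 m[φ0→X7] = [13, 11]
r1 m[φ1→X6] = [16, 9]
r1 m[φ1→X7] = [10, 15]
r1 m[φ2→X14] = [5, 5]
r1 m[φ3→X6] = [6, 4]
r1 m[φ4→X14] = [1, 2]
r1 m[X14→φ0] = [1, 1]
r1 m[X14→φ2] = [1, 1]
r1 m[X14→φ4] = [1, 1]
r1 m[X6→φ1] = [1, 1]
r1 m[X6→φ3] = [1, 1]
r1 m[X7→φ0] = [1, 1]
r1 m[X7→φ1] = [1, 1]
r2 m[φ0→X14] = [11, 13]
r2 m[φ0→X7] = [13, 11]
r2 m[φ1→X6] = [16, 9]
r2 m[φ1→X7] = [10, 15]
r2 m[φ2→X14] = [5, 5]
r2 m[φ3→X6] = [6, 4]
r2 m[φ4→X14] = [1, 2]
r2 m[X14→φ0] = [5, 10]
r2 m[X14→φ2] = [11, 26]
r2 m[X14→φ4] = [55, 65]
r2 m[X6→φ1] = [6, 4]
r2 m[X6→φ3] = [16, 9]
r2 m[X7→φ0] = [10, 15]
r2 m[X7→φ1] = [13, 11]
r3 m[φ0→X14] = [135, 160]
r3 m[φ0→X7] = [100, 85]
r3 m[φ1→X6] = [194, 101]
r3 m[φ1→X7] = [58, 74]
r3 m[φ2→X14] = [5, 5]
r3 m[φ3→X6] = [6, 4]
r3 m[φ4→X14] = [1, 2]
r3 m[X14→φ0] = [5, 10]
r3 m[X14→φ2] = [11, 26]
r3 m[X14→φ4] = [55, 65]
r3 m[X6→φ1] = [6, 4]
r3 m[X6→φ3] = [16, 9]
r3 m[X7→φ0] = [10, 15]
r3 m[X7→φ1] = [13, 11]
r4 m[φ0→X14] = [135, 160]
r4 m[φ0→X7] = [100, 85]
r4 m[φ1→X6] = [194, 101]
r4 m[φ1→X7] = [58, 74]
r4 m[φ2→X14] = [5, 5]
r4 m[φ3→X6] = [6, 4]
r4 m[φ4→X14] = [1, 2]
r4 m[X14→φ0] = [5, 10]
r4 m[X14→φ2] = [135, 320]
r4 m[X14→φ4] = [675, 800]
r4 m[X6→φ1] = [6, 4]
r4 m[X6→φ3] = [194, 101]
r4 m[X7→φ0] = [58, 74]
r4 m[X7→φ1] = [100, 85]
r5 m[φ0→X14] = [718, 850]
r5 m[φ0→X7] = [100, 85]
r5 m[φ1→X6] = [1495, 780]
r5 m[φ1→X7] = [58, 74]
r5 m[φ2→X14] = [5, 5]
r5 m[φ3→X6] = [6, 4]
r5 m[φ4→X14] = [1, 2]
r5 m[X14→φ0] = [5, 10]
r5 m[X14→φ2] = [135, 320]
r5 m[X14→φ4] = [675, 800]
r5 m[X6→φ1] = [6, 4]
r5 m[X6→φ3] = [194, 101]
r5 m[X7→φ0] = [58, 74]
r5 m[X7→φ1] = [100, 85]
r6 m[φ0→X14] = [718, 850]
r6 m[φ0→X7] = [100, 85]
r6 m[φ1→X6] = [1495, 780]
r6 m[φ1→X7] = [58, 74]
r6 m[φ2→X14] = [5, 5]
r6 m[φ3→X6] = [6, 4]
r6 m[φ4→X14] = [1, 2]
r6 m[X14→φ0] = [5, 10]
r6 m[X14→φ2] = [718, 1700]
r6 m[X14→φ4] = [3590, 4250]
r6 m[X6→φ1] = [6, 4]
r6 m[X6→φ3] = [1495, 780]
r6 m[X7→φ0] = [58, 74]
r6 m[X7→φ1] = [100, 85]
r7 m[φ0→X14] = [718, 850]
r7 m[φ0→X7] = [100, 85]
r7 m[φ1→X6] = [1495, 780]
r7 m[φ1→X7] = [58, 74]
r7 m[φ2→X14] = [5, 5]
r7 m[φ3→X6] = [6, 4]
r7 m[φ4→X14] = [1, 2]
r7 m[X14→φ0] = [5, 10]
r7 m[X14→φ2] = [718, 1700]
r7 m[X14→φ4] = [3590, 4250]
r7 m[X6→φ1] = [6, 4]
r7 m[X6→φ3] = [1495, 780]
r7 m[X7→φ0] = [58, 74]
r7 m[X7→φ1] = [100, 85]
fixed point reached at round 7
b[X7] = ⊗ incoming = [5800, 6290]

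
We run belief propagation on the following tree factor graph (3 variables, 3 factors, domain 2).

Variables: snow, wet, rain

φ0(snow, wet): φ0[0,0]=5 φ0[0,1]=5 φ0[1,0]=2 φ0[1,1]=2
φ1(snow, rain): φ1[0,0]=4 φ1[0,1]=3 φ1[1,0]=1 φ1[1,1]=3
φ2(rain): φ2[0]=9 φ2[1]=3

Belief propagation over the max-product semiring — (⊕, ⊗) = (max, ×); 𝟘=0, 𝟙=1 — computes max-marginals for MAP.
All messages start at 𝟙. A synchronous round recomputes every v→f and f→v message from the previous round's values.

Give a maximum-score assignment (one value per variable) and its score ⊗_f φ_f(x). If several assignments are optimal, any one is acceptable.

assignment: (snow=0, wet=0, rain=0); score = 180

init: all messages = 𝟙 over 2 values
r1 m[φ0→snow] = [5, 2]
r1 m[φ0→wet] = [5, 5]
r1 m[φ1→snow] = [4, 3]
r1 m[φ1→rain] = [4, 3]
r1 m[φ2→rain] = [9, 3]
r1 m[snow→φ0] = [1, 1]
r1 m[snow→φ1] = [1, 1]
r1 m[wet→φ0] = [1, 1]
r1 m[rain→φ1] = [1, 1]
r1 m[rain→φ2] = [1, 1]
r2 m[φ0→snow] = [5, 2]
r2 m[φ0→wet] = [5, 5]
r2 m[φ1→snow] = [4, 3]
r2 m[φ1→rain] = [4, 3]
r2 m[φ2→rain] = [9, 3]
r2 m[snow→φ0] = [4, 3]
r2 m[snow→φ1] = [5, 2]
r2 m[wet→φ0] = [1, 1]
r2 m[rain→φ1] = [9, 3]
r2 m[rain→φ2] = [4, 3]
r3 m[φ0→snow] = [5, 2]
r3 m[φ0→wet] = [20, 20]
r3 m[φ1→snow] = [36, 9]
r3 m[φ1→rain] = [20, 15]
r3 m[φ2→rain] = [9, 3]
r3 m[snow→φ0] = [4, 3]
r3 m[snow→φ1] = [5, 2]
r3 m[wet→φ0] = [1, 1]
r3 m[rain→φ1] = [9, 3]
r3 m[rain→φ2] = [4, 3]
r4 m[φ0→snow] = [5, 2]
r4 m[φ0→wet] = [20, 20]
r4 m[φ1→snow] = [36, 9]
r4 m[φ1→rain] = [20, 15]
r4 m[φ2→rain] = [9, 3]
r4 m[snow→φ0] = [36, 9]
r4 m[snow→φ1] = [5, 2]
r4 m[wet→φ0] = [1, 1]
r4 m[rain→φ1] = [9, 3]
r4 m[rain→φ2] = [20, 15]
r5 m[φ0→snow] = [5, 2]
r5 m[φ0→wet] = [180, 180]
r5 m[φ1→snow] = [36, 9]
r5 m[φ1→rain] = [20, 15]
r5 m[φ2→rain] = [9, 3]
r5 m[snow→φ0] = [36, 9]
r5 m[snow→φ1] = [5, 2]
r5 m[wet→φ0] = [1, 1]
r5 m[rain→φ1] = [9, 3]
r5 m[rain→φ2] = [20, 15]
r6 m[φ0→snow] = [5, 2]
r6 m[φ0→wet] = [180, 180]
r6 m[φ1→snow] = [36, 9]
r6 m[φ1→rain] = [20, 15]
r6 m[φ2→rain] = [9, 3]
r6 m[snow→φ0] = [36, 9]
r6 m[snow→φ1] = [5, 2]
r6 m[wet→φ0] = [1, 1]
r6 m[rain→φ1] = [9, 3]
r6 m[rain→φ2] = [20, 15]
fixed point reached at round 6
traceback from snow: (snow=0, wet=0, rain=0), score=180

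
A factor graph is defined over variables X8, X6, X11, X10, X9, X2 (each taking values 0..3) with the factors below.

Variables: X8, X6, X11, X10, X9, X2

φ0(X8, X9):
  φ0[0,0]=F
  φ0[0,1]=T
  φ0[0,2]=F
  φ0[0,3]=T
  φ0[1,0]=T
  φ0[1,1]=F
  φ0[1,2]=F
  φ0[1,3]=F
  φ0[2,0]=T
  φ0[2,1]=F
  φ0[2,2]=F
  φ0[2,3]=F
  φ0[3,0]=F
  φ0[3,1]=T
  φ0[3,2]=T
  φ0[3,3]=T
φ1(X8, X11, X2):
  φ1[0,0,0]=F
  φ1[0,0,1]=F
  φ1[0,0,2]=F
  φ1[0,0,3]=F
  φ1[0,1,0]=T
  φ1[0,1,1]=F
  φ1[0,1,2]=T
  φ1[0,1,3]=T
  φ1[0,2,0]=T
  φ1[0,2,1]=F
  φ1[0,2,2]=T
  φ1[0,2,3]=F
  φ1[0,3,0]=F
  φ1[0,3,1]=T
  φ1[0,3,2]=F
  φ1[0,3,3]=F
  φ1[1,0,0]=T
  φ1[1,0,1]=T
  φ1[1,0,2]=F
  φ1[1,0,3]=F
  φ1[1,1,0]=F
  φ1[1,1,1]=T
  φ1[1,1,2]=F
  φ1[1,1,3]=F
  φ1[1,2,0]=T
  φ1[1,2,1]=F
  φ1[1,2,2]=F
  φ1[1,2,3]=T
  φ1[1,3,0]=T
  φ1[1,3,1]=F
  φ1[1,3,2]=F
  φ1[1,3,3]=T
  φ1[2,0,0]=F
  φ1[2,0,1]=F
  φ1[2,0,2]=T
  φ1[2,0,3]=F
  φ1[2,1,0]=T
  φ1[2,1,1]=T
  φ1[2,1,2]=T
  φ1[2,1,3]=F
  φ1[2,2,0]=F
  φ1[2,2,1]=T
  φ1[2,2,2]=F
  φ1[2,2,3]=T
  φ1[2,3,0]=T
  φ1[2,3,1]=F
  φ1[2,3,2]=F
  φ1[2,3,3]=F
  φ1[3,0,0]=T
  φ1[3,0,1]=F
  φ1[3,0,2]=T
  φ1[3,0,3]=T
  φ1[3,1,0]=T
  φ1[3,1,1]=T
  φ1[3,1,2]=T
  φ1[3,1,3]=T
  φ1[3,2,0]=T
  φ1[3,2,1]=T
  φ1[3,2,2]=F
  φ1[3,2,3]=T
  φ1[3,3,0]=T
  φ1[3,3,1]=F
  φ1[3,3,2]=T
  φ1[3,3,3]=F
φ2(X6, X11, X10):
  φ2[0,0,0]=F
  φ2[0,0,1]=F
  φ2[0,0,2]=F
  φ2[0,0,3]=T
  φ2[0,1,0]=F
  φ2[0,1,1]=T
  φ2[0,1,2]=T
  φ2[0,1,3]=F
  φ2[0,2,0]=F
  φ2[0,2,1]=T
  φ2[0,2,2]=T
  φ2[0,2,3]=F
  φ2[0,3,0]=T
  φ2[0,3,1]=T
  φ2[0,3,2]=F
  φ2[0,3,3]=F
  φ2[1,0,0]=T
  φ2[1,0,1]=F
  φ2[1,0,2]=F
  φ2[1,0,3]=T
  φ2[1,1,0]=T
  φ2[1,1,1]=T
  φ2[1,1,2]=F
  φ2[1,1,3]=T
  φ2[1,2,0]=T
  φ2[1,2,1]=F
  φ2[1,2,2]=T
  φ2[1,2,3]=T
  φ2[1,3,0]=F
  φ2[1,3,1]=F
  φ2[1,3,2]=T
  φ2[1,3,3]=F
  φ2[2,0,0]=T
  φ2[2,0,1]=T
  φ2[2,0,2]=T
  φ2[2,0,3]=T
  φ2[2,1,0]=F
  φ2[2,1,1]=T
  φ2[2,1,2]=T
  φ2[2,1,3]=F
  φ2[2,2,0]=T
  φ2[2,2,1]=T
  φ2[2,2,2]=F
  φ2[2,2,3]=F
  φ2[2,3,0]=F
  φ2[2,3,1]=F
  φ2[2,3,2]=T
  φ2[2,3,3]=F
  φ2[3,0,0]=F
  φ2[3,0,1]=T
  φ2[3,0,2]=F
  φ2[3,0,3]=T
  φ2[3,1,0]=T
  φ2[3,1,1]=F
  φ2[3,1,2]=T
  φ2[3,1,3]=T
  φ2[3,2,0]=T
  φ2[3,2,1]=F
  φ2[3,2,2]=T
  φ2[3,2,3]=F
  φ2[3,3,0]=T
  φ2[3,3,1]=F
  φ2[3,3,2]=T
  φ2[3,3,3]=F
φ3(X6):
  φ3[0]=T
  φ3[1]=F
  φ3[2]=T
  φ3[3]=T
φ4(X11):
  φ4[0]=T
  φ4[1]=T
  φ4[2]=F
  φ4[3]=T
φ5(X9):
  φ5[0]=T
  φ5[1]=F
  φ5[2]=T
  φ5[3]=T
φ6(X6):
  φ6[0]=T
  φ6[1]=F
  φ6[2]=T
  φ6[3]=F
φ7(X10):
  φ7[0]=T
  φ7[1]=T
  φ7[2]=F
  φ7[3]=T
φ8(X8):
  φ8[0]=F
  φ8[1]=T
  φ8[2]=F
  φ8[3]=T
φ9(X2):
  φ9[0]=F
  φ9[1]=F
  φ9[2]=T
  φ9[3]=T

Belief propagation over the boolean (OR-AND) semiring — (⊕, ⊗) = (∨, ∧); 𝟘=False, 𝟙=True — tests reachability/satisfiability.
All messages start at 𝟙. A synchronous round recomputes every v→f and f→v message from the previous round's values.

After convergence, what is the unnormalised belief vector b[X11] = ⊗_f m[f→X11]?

b[X11] = [T, T, F, T]

init: all messages = 𝟙 over 4 values
r1 m[φ0→X8] = [T, T, T, T]
r1 m[φ0→X9] = [T, T, T, T]
r1 m[φ1→X8] = [T, T, T, T]
r1 m[φ1→X11] = [T, T, T, T]
r1 m[φ1→X2] = [T, T, T, T]
r1 m[φ2→X6] = [T, T, T, T]
r1 m[φ2→X11] = [T, T, T, T]
r1 m[φ2→X10] = [T, T, T, T]
r1 m[φ3→X6] = [T, F, T, T]
r1 m[φ4→X11] = [T, T, F, T]
r1 m[φ5→X9] = [T, F, T, T]
r1 m[φ6→X6] = [T, F, T, F]
r1 m[φ7→X10] = [T, T, F, T]
r1 m[φ8→X8] = [F, T, F, T]
r1 m[φ9→X2] = [F, F, T, T]
r1 m[X8→φ0] = [T, T, T, T]
r1 m[X8→φ1] = [T, T, T, T]
r1 m[X8→φ8] = [T, T, T, T]
r1 m[X6→φ2] = [T, T, T, T]
r1 m[X6→φ3] = [T, T, T, T]
r1 m[X6→φ6] = [T, T, T, T]
r1 m[X11→φ1] = [T, T, T, T]
r1 m[X11→φ2] = [T, T, T, T]
r1 m[X11→φ4] = [T, T, T, T]
r1 m[X10→φ2] = [T, T, T, T]
r1 m[X10→φ7] = [T, T, T, T]
r1 m[X9→φ0] = [T, T, T, T]
r1 m[X9→φ5] = [T, T, T, T]
r1 m[X2→φ1] = [T, T, T, T]
r1 m[X2→φ9] = [T, T, T, T]
r2 m[φ0→X8] = [T, T, T, T]
r2 m[φ0→X9] = [T, T, T, T]
r2 m[φ1→X8] = [T, T, T, T]
r2 m[φ1→X11] = [T, T, T, T]
r2 m[φ1→X2] = [T, T, T, T]
r2 m[φ2→X6] = [T, T, T, T]
r2 m[φ2→X11] = [T, T, T, T]
r2 m[φ2→X10] = [T, T, T, T]
r2 m[φ3→X6] = [T, F, T, T]
r2 m[φ4→X11] = [T, T, F, T]
r2 m[φ5→X9] = [T, F, T, T]
r2 m[φ6→X6] = [T, F, T, F]
r2 m[φ7→X10] = [T, T, F, T]
r2 m[φ8→X8] = [F, T, F, T]
r2 m[φ9→X2] = [F, F, T, T]
r2 m[X8→φ0] = [F, T, F, T]
r2 m[X8→φ1] = [F, T, F, T]
r2 m[X8→φ8] = [T, T, T, T]
r2 m[X6→φ2] = [T, F, T, F]
r2 m[X6→φ3] = [T, F, T, F]
r2 m[X6→φ6] = [T, F, T, T]
r2 m[X11→φ1] = [T, T, F, T]
r2 m[X11→φ2] = [T, T, F, T]
r2 m[X11→φ4] = [T, T, T, T]
r2 m[X10→φ2] = [T, T, F, T]
r2 m[X10→φ7] = [T, T, T, T]
r2 m[X9→φ0] = [T, F, T, T]
r2 m[X9→φ5] = [T, T, T, T]
r2 m[X2→φ1] = [F, F, T, T]
r2 m[X2→φ9] = [T, T, T, T]
r3 m[φ0→X8] = [T, T, T, T]
r3 m[φ0→X9] = [T, T, T, T]
r3 m[φ1→X8] = [T, T, T, T]
r3 m[φ1→X11] = [T, T, T, T]
r3 m[φ1→X2] = [T, T, T, T]
r3 m[φ2→X6] = [T, T, T, T]
r3 m[φ2→X11] = [T, T, T, T]
r3 m[φ2→X10] = [T, T, T, T]
r3 m[φ3→X6] = [T, F, T, T]
r3 m[φ4→X11] = [T, T, F, T]
r3 m[φ5→X9] = [T, F, T, T]
r3 m[φ6→X6] = [T, F, T, F]
r3 m[φ7→X10] = [T, T, F, T]
r3 m[φ8→X8] = [F, T, F, T]
r3 m[φ9→X2] = [F, F, T, T]
r3 m[X8→φ0] = [F, T, F, T]
r3 m[X8→φ1] = [F, T, F, T]
r3 m[X8→φ8] = [T, T, T, T]
r3 m[X6→φ2] = [T, F, T, F]
r3 m[X6→φ3] = [T, F, T, F]
r3 m[X6→φ6] = [T, F, T, T]
r3 m[X11→φ1] = [T, T, F, T]
r3 m[X11→φ2] = [T, T, F, T]
r3 m[X11→φ4] = [T, T, T, T]
r3 m[X10→φ2] = [T, T, F, T]
r3 m[X10→φ7] = [T, T, T, T]
r3 m[X9→φ0] = [T, F, T, T]
r3 m[X9→φ5] = [T, T, T, T]
r3 m[X2→φ1] = [F, F, T, T]
r3 m[X2→φ9] = [T, T, T, T]
fixed point reached at round 3
b[X11] = ⊗ incoming = [T, T, F, T]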